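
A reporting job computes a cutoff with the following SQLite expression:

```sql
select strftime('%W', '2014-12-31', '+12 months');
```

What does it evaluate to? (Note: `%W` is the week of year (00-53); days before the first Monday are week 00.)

First apply '+12 months': 2014-12-31 → 2015-12-31.
2015-12-31 is a Thursday. SQLite's %W counts Mondays since the year started; the result is 52.

52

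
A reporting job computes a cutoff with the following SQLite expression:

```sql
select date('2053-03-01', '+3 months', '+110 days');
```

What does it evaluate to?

Adding +3 months to 2053-03-01 gives 2053-06-01.
Applying '+110 days' to 2053-06-01: counting 110 days forward gives 2053-09-19.

2053-09-19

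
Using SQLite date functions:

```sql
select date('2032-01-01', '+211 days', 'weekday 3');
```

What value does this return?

2032-08-04

Applying '+211 days' to 2032-01-01: counting 211 days forward gives 2032-07-30.
`weekday 3` advances to the next Wednesday; 2032-07-30 is a Friday, so it moves forward to 2032-08-04.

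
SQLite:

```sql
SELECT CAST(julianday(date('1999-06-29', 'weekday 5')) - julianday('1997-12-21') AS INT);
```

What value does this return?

`weekday 5` advances to the next Friday; 1999-06-29 is a Tuesday, so it moves forward to 1999-07-02.
10 days remain in December 1997 after the 21st (31 − 21).
Full months from January 1998 through June 1999 contribute their day counts.
Then 2 days into July 1999.
Total: 10 + 31 + 28 + 31 + 30 + 31 + 30 + 31 + 31 + 30 + 31 + 30 + 31 + 31 + 28 + 31 + 30 + 31 + 30 + 2 = 558.

558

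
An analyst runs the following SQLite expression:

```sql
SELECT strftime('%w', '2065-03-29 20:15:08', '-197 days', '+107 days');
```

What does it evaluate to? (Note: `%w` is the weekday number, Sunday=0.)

First apply '-197 days', '+107 days': 2065-03-29 20:15:08 → 2064-12-29 20:15:08.
2064-12-29 is a Monday; with Sunday=0 that is 1.

1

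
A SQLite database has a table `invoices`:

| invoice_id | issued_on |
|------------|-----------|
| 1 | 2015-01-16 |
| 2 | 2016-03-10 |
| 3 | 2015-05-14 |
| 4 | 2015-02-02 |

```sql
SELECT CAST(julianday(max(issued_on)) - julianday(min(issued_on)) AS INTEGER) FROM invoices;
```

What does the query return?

MIN = 2015-01-16, MAX = 2016-03-10.
15 days remain in January 2015 after the 16th (31 − 16).
Full months from February 2015 through February 2016 contribute their day counts.
Then 10 days into March 2016.
Total: 15 + 28 + 31 + 30 + 31 + 30 + 31 + 31 + 30 + 31 + 30 + 31 + 31 + 29 + 10 = 419.

419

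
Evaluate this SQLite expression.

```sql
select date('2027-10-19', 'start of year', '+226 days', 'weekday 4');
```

2027-08-19

`start of year` rewinds 2027-10-19 to 2027-01-01.
Applying '+226 days' to 2027-01-01: counting 226 days forward gives 2027-08-15.
`weekday 4` advances to the next Thursday; 2027-08-15 is a Sunday, so it moves forward to 2027-08-19.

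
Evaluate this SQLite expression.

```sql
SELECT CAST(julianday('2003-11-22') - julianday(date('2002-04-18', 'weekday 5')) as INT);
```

`weekday 5` advances to the next Friday; 2002-04-18 is a Thursday, so it moves forward to 2002-04-19.
11 days remain in April 2002 after the 19th (30 − 19).
Full months from May 2002 through October 2003 contribute their day counts.
Then 22 days into November 2003.
Total: 11 + 31 + 30 + 31 + 31 + 30 + 31 + 30 + 31 + 31 + 28 + 31 + 30 + 31 + 30 + 31 + 31 + 30 + 31 + 22 = 582.

582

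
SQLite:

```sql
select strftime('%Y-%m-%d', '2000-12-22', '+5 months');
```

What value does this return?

2001-05-22

First apply '+5 months': 2000-12-22 → 2001-05-22.
`%Y-%m-%d` extracts the ISO date: 2001-05-22.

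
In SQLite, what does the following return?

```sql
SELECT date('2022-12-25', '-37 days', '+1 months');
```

Going back 25 days from 2022-12-25 reaches 2022-11-30 (last day of November, 30 days).
Going back 12 days within November lands on 2022-11-18.
Adding +1 month to 2022-11-18 gives 2022-12-18.

2022-12-18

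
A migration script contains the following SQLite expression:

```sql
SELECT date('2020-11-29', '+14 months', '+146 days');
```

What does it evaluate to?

2022-06-24

Adding +14 months to 2020-11-29 gives 2022-01-29.
Applying '+146 days' to 2022-01-29: counting 146 days forward gives 2022-06-24.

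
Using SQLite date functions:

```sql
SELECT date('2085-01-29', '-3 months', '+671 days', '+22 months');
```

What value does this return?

Adding -3 months to 2085-01-29 gives 2084-10-29.
Applying '+671 days' to 2084-10-29: counting 671 days forward gives 2086-08-31.
Adding +22 months to 2086-08-31 targets 2088-06-31. June 2088 has only 30 days, so SQLite normalizes the 1-day overflow forward to 2088-07-01.

2088-07-01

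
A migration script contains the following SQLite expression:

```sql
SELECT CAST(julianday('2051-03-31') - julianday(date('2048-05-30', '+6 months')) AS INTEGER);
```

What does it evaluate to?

851

Adding +6 months to 2048-05-30 gives 2048-11-30.
0 days remain in November 2048 after the 30th (30 − 30).
Full months from December 2048 through February 2051 contribute their day counts.
Then 31 days into March 2051.
Total: 0 + 31 + 31 + 28 + 31 + 30 + 31 + 30 + 31 + 31 + 30 + 31 + 30 + 31 + 31 + 28 + 31 + 30 + 31 + 30 + 31 + 31 + 30 + 31 + 30 + 31 + 31 + 28 + 31 = 851.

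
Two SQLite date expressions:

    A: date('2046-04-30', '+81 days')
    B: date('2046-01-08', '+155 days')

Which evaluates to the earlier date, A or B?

B

A = 2046-07-20.
B = 2046-06-12.
B is earlier.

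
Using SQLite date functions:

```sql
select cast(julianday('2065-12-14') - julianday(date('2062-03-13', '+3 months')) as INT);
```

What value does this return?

Adding +3 months to 2062-03-13 gives 2062-06-13.
17 days remain in June 2062 after the 13th (30 − 13).
Full months from July 2062 through November 2065 contribute their day counts.
Then 14 days into December 2065.
Total: 17 + 31 + 31 + 30 + 31 + 30 + 31 + 31 + 28 + 31 + 30 + 31 + 30 + 31 + 31 + 30 + 31 + 30 + 31 + 31 + 29 + 31 + 30 + 31 + 30 + 31 + 31 + 30 + 31 + 30 + 31 + 31 + 28 + 31 + 30 + 31 + 30 + 31 + 31 + 30 + 31 + 30 + 14 = 1280.

1280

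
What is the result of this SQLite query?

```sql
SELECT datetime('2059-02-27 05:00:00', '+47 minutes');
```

2059-02-27 05:47:00

+47 minutes from 2059-02-27 05:00:00 is 2059-02-27 05:47:00.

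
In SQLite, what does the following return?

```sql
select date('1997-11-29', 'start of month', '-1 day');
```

`start of month` rewinds 1997-11-29 to 1997-11-01.
Going back 1 day from 1997-11-01 reaches 1997-10-31 (last day of October, 31 days).

1997-10-31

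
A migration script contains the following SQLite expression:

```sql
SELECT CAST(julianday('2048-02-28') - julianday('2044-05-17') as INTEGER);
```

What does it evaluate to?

14 days remain in May 2044 after the 17th (31 − 17).
Full months from June 2044 through January 2048 contribute their day counts.
Then 28 days into February 2048.
Total: 14 + 30 + 31 + 31 + 30 + 31 + 30 + 31 + 31 + 28 + 31 + 30 + 31 + 30 + 31 + 31 + 30 + 31 + 30 + 31 + 31 + 28 + 31 + 30 + 31 + 30 + 31 + 31 + 30 + 31 + 30 + 31 + 31 + 28 + 31 + 30 + 31 + 30 + 31 + 31 + 30 + 31 + 30 + 31 + 31 + 28 = 1382.

1382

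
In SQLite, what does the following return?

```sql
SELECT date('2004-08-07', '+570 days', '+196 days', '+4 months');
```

2007-01-12

Applying '+570 days' to 2004-08-07: counting 570 days forward gives 2006-02-28.
Applying '+196 days' to 2006-02-28: counting 196 days forward gives 2006-09-12.
Adding +4 months to 2006-09-12 gives 2007-01-12.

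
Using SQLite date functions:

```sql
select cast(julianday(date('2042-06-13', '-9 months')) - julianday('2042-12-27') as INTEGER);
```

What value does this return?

-470

Adding -9 months to 2042-06-13 gives 2041-09-13.
17 days remain in September 2041 after the 13th (30 − 13).
Full months from October 2041 through November 2042 contribute their day counts.
Then 27 days into December 2042.
Total: 17 + 31 + 30 + 31 + 31 + 28 + 31 + 30 + 31 + 30 + 31 + 31 + 30 + 31 + 30 + 27 = 470.
The subtraction is earlier − later, so the result is −470 → -470.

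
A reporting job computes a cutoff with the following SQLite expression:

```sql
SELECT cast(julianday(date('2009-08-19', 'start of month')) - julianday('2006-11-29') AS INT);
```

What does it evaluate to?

976

`start of month` rewinds 2009-08-19 to 2009-08-01.
1 day remains in November 2006 after the 29th (30 − 29).
Full months from December 2006 through July 2009 contribute their day counts.
Then 1 day into August 2009.
Total: 1 + 31 + 31 + 28 + 31 + 30 + 31 + 30 + 31 + 31 + 30 + 31 + 30 + 31 + 31 + 29 + 31 + 30 + 31 + 30 + 31 + 31 + 30 + 31 + 30 + 31 + 31 + 28 + 31 + 30 + 31 + 30 + 31 + 1 = 976.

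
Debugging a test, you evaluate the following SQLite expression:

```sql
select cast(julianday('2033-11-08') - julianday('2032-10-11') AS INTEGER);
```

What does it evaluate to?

393

20 days remain in October 2032 after the 11th (31 − 11).
Full months from November 2032 through October 2033 contribute their day counts.
Then 8 days into November 2033.
Total: 20 + 30 + 31 + 31 + 28 + 31 + 30 + 31 + 30 + 31 + 31 + 30 + 31 + 8 = 393.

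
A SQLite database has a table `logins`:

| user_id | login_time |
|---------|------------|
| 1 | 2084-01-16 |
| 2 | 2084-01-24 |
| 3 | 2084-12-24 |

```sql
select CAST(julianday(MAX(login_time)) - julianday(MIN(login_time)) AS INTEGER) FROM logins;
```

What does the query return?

MIN = 2084-01-16, MAX = 2084-12-24.
15 days remain in January 2084 after the 16th (31 − 16).
Full months from February 2084 through November 2084 contribute their day counts.
Then 24 days into December 2084.
Total: 15 + 29 + 31 + 30 + 31 + 30 + 31 + 31 + 30 + 31 + 30 + 24 = 343.

343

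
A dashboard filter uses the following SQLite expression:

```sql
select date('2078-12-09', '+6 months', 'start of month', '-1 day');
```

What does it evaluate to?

2079-05-31

Adding +6 months to 2078-12-09 gives 2079-06-09.
`start of month` rewinds 2079-06-09 to 2079-06-01.
Going back 1 day from 2079-06-01 reaches 2079-05-31 (last day of May, 31 days).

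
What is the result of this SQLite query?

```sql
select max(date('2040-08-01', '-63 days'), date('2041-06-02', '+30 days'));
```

2041-07-02

date('2040-08-01', '-63 days') → 2040-05-30.
date('2041-06-02', '+30 days') → 2041-07-02.
Later of the two is 2041-07-02.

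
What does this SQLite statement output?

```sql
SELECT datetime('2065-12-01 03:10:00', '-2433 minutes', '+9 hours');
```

2065-11-29 19:37:00

2433 minutes = 40h 33m; -2433 minutes from 2065-12-01 03:10:00 is 2065-11-29 10:37:00 (crosses midnight).
+9 hours from 2065-11-29 10:37:00 is 2065-11-29 19:37:00.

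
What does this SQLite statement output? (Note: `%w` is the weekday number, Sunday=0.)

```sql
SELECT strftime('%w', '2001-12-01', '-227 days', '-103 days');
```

First apply '-227 days', '-103 days': 2001-12-01 → 2001-01-05.
2001-01-05 is a Friday; with Sunday=0 that is 5.

5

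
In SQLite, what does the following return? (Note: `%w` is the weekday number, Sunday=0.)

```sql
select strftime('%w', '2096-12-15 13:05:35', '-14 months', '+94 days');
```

First apply '-14 months', '+94 days': 2096-12-15 13:05:35 → 2096-01-17 13:05:35.
2096-01-17 is a Tuesday; with Sunday=0 that is 2.

2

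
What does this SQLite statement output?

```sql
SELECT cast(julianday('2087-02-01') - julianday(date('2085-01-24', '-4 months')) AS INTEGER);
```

860

Adding -4 months to 2085-01-24 gives 2084-09-24.
6 days remain in September 2084 after the 24th (30 − 24).
Full months from October 2084 through January 2087 contribute their day counts.
Then 1 day into February 2087.
Total: 6 + 31 + 30 + 31 + 31 + 28 + 31 + 30 + 31 + 30 + 31 + 31 + 30 + 31 + 30 + 31 + 31 + 28 + 31 + 30 + 31 + 30 + 31 + 31 + 30 + 31 + 30 + 31 + 31 + 1 = 860.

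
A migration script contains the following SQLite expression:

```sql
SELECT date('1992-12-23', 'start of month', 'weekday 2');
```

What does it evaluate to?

1992-12-01

`start of month` rewinds 1992-12-23 to 1992-12-01.
`weekday 2` advances to the next Tuesday; 1992-12-01 is already a Tuesday, so it stays at 1992-12-01.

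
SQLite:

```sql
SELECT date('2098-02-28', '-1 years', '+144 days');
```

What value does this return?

2097-07-22

Adding -1 year to 2098-02-28 gives 2097-02-28.
Applying '+144 days' to 2097-02-28: counting 144 days forward gives 2097-07-22.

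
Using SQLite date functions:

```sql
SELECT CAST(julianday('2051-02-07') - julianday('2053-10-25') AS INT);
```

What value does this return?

21 days remain in February 2051 after the 7th (28 − 7).
Full months from March 2051 through September 2053 contribute their day counts.
Then 25 days into October 2053.
Total: 21 + 31 + 30 + 31 + 30 + 31 + 31 + 30 + 31 + 30 + 31 + 31 + 29 + 31 + 30 + 31 + 30 + 31 + 31 + 30 + 31 + 30 + 31 + 31 + 28 + 31 + 30 + 31 + 30 + 31 + 31 + 30 + 25 = 991.
The subtraction is earlier − later, so the result is −991 → -991.

-991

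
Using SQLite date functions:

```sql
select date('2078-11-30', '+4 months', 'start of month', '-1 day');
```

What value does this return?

2079-02-28

Adding +4 months to 2078-11-30 gives 2079-03-30.
`start of month` rewinds 2079-03-30 to 2079-03-01.
Going back 1 day from 2079-03-01 reaches 2079-02-28 (last day of February, 28 days).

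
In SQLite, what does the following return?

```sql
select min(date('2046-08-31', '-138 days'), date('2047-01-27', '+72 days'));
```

2046-04-15

date('2046-08-31', '-138 days') → 2046-04-15.
date('2047-01-27', '+72 days') → 2047-04-09.
Earlier of the two is 2046-04-15.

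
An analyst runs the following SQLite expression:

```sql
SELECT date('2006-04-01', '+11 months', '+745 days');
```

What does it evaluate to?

2009-03-15

Adding +11 months to 2006-04-01 gives 2007-03-01.
Applying '+745 days' to 2007-03-01: counting 745 days forward gives 2009-03-15.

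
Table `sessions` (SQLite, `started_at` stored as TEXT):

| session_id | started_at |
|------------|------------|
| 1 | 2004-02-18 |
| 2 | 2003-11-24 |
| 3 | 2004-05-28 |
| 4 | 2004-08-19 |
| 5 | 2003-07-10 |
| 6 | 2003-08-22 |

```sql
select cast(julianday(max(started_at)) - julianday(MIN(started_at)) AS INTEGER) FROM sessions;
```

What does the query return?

406

MIN = 2003-07-10, MAX = 2004-08-19.
21 days remain in July 2003 after the 10th (31 − 10).
Full months from August 2003 through July 2004 contribute their day counts.
Then 19 days into August 2004.
Total: 21 + 31 + 30 + 31 + 30 + 31 + 31 + 29 + 31 + 30 + 31 + 30 + 31 + 19 = 406.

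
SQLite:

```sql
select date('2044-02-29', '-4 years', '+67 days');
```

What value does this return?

Adding -4 years to 2044-02-29 gives 2040-02-29.
Applying '+67 days' to 2040-02-29: counting 67 days forward gives 2040-05-06.

2040-05-06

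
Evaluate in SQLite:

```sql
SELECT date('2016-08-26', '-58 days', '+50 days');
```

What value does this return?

Applying '-58 days' to 2016-08-26: counting 58 days back gives 2016-06-29.
Applying '+50 days' to 2016-06-29: counting 50 days forward gives 2016-08-18.

2016-08-18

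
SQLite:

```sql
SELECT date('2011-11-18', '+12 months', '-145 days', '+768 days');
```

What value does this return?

2014-08-03

Adding +12 months to 2011-11-18 gives 2012-11-18.
Applying '-145 days' to 2012-11-18: counting 145 days back gives 2012-06-26.
Applying '+768 days' to 2012-06-26: counting 768 days forward gives 2014-08-03.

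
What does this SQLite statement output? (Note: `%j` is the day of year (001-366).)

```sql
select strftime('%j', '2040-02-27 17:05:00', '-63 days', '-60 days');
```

300

First apply '-63 days', '-60 days': 2040-02-27 17:05:00 → 2039-10-27 17:05:00.
Day-of-year for 2039-10-27: days since 2039-01-01 inclusive = 300, zero-padded to 300.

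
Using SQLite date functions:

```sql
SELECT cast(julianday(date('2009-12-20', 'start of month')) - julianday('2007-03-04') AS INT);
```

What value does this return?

`start of month` rewinds 2009-12-20 to 2009-12-01.
27 days remain in March 2007 after the 4th (31 − 4).
Full months from April 2007 through November 2009 contribute their day counts.
Then 1 day into December 2009.
Total: 27 + 30 + 31 + 30 + 31 + 31 + 30 + 31 + 30 + 31 + 31 + 29 + 31 + 30 + 31 + 30 + 31 + 31 + 30 + 31 + 30 + 31 + 31 + 28 + 31 + 30 + 31 + 30 + 31 + 31 + 30 + 31 + 30 + 1 = 1003.

1003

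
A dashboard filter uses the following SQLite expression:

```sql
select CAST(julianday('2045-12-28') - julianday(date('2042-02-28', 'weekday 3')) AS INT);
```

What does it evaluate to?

`weekday 3` advances to the next Wednesday; 2042-02-28 is a Friday, so it moves forward to 2042-03-05.
26 days remain in March 2042 after the 5th (31 − 5).
Full months from April 2042 through November 2045 contribute their day counts.
Then 28 days into December 2045.
Total: 26 + 30 + 31 + 30 + 31 + 31 + 30 + 31 + 30 + 31 + 31 + 28 + 31 + 30 + 31 + 30 + 31 + 31 + 30 + 31 + 30 + 31 + 31 + 29 + 31 + 30 + 31 + 30 + 31 + 31 + 30 + 31 + 30 + 31 + 31 + 28 + 31 + 30 + 31 + 30 + 31 + 31 + 30 + 31 + 30 + 28 = 1394.

1394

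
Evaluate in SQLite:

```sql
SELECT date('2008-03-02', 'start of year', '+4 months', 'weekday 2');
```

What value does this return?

2008-05-06

`start of year` rewinds 2008-03-02 to 2008-01-01.
Adding +4 months to 2008-01-01 gives 2008-05-01.
`weekday 2` advances to the next Tuesday; 2008-05-01 is a Thursday, so it moves forward to 2008-05-06.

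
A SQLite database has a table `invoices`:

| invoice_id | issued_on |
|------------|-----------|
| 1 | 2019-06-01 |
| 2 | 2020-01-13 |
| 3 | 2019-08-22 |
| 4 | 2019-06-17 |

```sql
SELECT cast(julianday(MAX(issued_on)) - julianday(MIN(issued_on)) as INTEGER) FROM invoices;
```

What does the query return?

226

MIN = 2019-06-01, MAX = 2020-01-13.
29 days remain in June 2019 after the 1st (30 − 1).
Full months from July 2019 through December 2019 contribute their day counts.
Then 13 days into January 2020.
Total: 29 + 31 + 31 + 30 + 31 + 30 + 31 + 13 = 226.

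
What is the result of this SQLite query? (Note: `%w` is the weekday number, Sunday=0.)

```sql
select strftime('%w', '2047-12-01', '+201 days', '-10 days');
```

First apply '+201 days', '-10 days': 2047-12-01 → 2048-06-09.
2048-06-09 is a Tuesday; with Sunday=0 that is 2.

2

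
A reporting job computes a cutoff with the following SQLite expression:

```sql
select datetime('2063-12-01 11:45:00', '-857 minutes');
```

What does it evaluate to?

2063-11-30 21:28:00

857 minutes = 14h 17m; -857 minutes from 2063-12-01 11:45:00 is 2063-11-30 21:28:00 (crosses midnight).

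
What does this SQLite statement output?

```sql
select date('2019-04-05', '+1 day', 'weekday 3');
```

2019-04-10

Advancing 1 more day within April lands on 2019-04-06.
`weekday 3` advances to the next Wednesday; 2019-04-06 is a Saturday, so it moves forward to 2019-04-10.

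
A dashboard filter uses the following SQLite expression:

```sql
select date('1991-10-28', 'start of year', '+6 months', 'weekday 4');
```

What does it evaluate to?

1991-07-04

`start of year` rewinds 1991-10-28 to 1991-01-01.
Adding +6 months to 1991-01-01 gives 1991-07-01.
`weekday 4` advances to the next Thursday; 1991-07-01 is a Monday, so it moves forward to 1991-07-04.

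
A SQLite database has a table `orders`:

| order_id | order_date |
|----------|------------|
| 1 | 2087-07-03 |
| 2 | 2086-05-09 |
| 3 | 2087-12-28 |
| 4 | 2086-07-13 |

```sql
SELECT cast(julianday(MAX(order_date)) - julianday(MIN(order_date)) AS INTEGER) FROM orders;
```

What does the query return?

MIN = 2086-05-09, MAX = 2087-12-28.
22 days remain in May 2086 after the 9th (31 − 9).
Full months from June 2086 through November 2087 contribute their day counts.
Then 28 days into December 2087.
Total: 22 + 30 + 31 + 31 + 30 + 31 + 30 + 31 + 31 + 28 + 31 + 30 + 31 + 30 + 31 + 31 + 30 + 31 + 30 + 28 = 598.

598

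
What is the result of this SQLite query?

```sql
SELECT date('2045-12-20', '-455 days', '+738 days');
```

Applying '-455 days' to 2045-12-20: counting 455 days back gives 2044-09-21.
Applying '+738 days' to 2044-09-21: counting 738 days forward gives 2046-09-29.

2046-09-29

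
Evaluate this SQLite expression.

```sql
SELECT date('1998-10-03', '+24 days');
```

1998-10-27

Advancing 24 more days within October lands on 1998-10-27.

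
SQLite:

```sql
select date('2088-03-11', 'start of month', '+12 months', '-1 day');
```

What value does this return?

2089-02-28

`start of month` rewinds 2088-03-11 to 2088-03-01.
Adding +12 months to 2088-03-01 gives 2089-03-01.
Going back 1 day from 2089-03-01 reaches 2089-02-28 (last day of February, 28 days).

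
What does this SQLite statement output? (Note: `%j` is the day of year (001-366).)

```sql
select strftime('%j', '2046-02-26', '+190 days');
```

First apply '+190 days': 2046-02-26 → 2046-09-04.
Day-of-year for 2046-09-04: days since 2046-01-01 inclusive = 247, zero-padded to 247.

247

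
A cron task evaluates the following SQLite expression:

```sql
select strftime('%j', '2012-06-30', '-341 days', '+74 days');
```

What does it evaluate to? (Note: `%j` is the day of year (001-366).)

First apply '-341 days', '+74 days': 2012-06-30 → 2011-10-07.
Day-of-year for 2011-10-07: days since 2011-01-01 inclusive = 280, zero-padded to 280.

280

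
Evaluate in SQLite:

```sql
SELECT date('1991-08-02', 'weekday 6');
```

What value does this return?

`weekday 6` advances to the next Saturday; 1991-08-02 is a Friday, so it moves forward to 1991-08-03.

1991-08-03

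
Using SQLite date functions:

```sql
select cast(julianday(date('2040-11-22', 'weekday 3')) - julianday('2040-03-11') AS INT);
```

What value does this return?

`weekday 3` advances to the next Wednesday; 2040-11-22 is a Thursday, so it moves forward to 2040-11-28.
20 days remain in March 2040 after the 11th (31 − 11).
Full months from April 2040 through October 2040 contribute their day counts.
Then 28 days into November 2040.
Total: 20 + 30 + 31 + 30 + 31 + 31 + 30 + 31 + 28 = 262.

262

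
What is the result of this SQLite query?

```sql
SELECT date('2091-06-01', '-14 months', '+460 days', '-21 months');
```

Adding -14 months to 2091-06-01 gives 2090-04-01.
Applying '+460 days' to 2090-04-01: counting 460 days forward gives 2091-07-05.
Adding -21 months to 2091-07-05 gives 2089-10-05.

2089-10-05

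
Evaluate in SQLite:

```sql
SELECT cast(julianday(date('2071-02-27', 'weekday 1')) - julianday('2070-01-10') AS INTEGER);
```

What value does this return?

`weekday 1` advances to the next Monday; 2071-02-27 is a Friday, so it moves forward to 2071-03-02.
21 days remain in January 2070 after the 10th (31 − 10).
Full months from February 2070 through February 2071 contribute their day counts.
Then 2 days into March 2071.
Total: 21 + 28 + 31 + 30 + 31 + 30 + 31 + 31 + 30 + 31 + 30 + 31 + 31 + 28 + 2 = 416.

416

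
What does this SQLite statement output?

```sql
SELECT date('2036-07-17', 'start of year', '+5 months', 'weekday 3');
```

`start of year` rewinds 2036-07-17 to 2036-01-01.
Adding +5 months to 2036-01-01 gives 2036-06-01.
`weekday 3` advances to the next Wednesday; 2036-06-01 is a Sunday, so it moves forward to 2036-06-04.

2036-06-04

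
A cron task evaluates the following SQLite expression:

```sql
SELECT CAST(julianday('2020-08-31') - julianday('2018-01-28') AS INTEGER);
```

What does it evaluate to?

946

3 days remain in January 2018 after the 28th (31 − 28).
Full months from February 2018 through July 2020 contribute their day counts.
Then 31 days into August 2020.
Total: 3 + 28 + 31 + 30 + 31 + 30 + 31 + 31 + 30 + 31 + 30 + 31 + 31 + 28 + 31 + 30 + 31 + 30 + 31 + 31 + 30 + 31 + 30 + 31 + 31 + 29 + 31 + 30 + 31 + 30 + 31 + 31 = 946.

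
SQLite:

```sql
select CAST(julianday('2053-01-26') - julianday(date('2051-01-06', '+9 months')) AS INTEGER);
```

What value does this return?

478

Adding +9 months to 2051-01-06 gives 2051-10-06.
25 days remain in October 2051 after the 6th (31 − 6).
Full months from November 2051 through December 2052 contribute their day counts.
Then 26 days into January 2053.
Total: 25 + 30 + 31 + 31 + 29 + 31 + 30 + 31 + 30 + 31 + 31 + 30 + 31 + 30 + 31 + 26 = 478.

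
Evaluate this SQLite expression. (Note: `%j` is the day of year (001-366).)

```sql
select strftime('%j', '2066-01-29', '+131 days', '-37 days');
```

First apply '+131 days', '-37 days': 2066-01-29 → 2066-05-03.
Day-of-year for 2066-05-03: days since 2066-01-01 inclusive = 123, zero-padded to 123.

123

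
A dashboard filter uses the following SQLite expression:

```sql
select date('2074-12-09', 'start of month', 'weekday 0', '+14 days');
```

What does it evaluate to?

`start of month` rewinds 2074-12-09 to 2074-12-01.
`weekday 0` advances to the next Sunday; 2074-12-01 is a Saturday, so it moves forward to 2074-12-02.
Advancing 14 more days within December lands on 2074-12-16.

2074-12-16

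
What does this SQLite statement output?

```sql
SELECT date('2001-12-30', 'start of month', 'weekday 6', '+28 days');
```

`start of month` rewinds 2001-12-30 to 2001-12-01.
`weekday 6` advances to the next Saturday; 2001-12-01 is already a Saturday, so it stays at 2001-12-01.
Advancing 28 more days within December lands on 2001-12-29.

2001-12-29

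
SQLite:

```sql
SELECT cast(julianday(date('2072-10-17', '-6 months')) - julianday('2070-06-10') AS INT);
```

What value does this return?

Adding -6 months to 2072-10-17 gives 2072-04-17.
20 days remain in June 2070 after the 10th (30 − 10).
Full months from July 2070 through March 2072 contribute their day counts.
Then 17 days into April 2072.
Total: 20 + 31 + 31 + 30 + 31 + 30 + 31 + 31 + 28 + 31 + 30 + 31 + 30 + 31 + 31 + 30 + 31 + 30 + 31 + 31 + 29 + 31 + 17 = 677.

677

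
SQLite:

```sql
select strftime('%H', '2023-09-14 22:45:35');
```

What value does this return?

22

`%H` extracts the 2-digit hour (00-23): 22.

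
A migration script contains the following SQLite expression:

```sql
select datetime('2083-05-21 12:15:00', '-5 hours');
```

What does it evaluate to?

-5 hours from 2083-05-21 12:15:00 is 2083-05-21 07:15:00.

2083-05-21 07:15:00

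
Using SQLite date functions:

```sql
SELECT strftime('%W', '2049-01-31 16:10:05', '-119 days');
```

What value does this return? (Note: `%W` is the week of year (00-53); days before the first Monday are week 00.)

First apply '-119 days': 2049-01-31 16:10:05 → 2048-10-04 16:10:05.
2048-10-04 is a Sunday. SQLite's %W counts Mondays since the year started; the result is 39.

39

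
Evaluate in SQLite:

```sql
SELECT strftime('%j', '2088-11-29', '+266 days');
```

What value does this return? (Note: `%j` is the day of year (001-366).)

First apply '+266 days': 2088-11-29 → 2089-08-22.
Day-of-year for 2089-08-22: days since 2089-01-01 inclusive = 234, zero-padded to 234.

234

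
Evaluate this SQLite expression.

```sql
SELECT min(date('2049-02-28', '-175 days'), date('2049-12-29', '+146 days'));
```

2048-09-06

date('2049-02-28', '-175 days') → 2048-09-06.
date('2049-12-29', '+146 days') → 2050-05-24.
Earlier of the two is 2048-09-06.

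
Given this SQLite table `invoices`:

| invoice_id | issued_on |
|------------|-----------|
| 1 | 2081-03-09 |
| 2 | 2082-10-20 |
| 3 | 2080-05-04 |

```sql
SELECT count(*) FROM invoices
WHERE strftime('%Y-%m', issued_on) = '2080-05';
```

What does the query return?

1

Rows with year-month 2080-05: 2080-05-04 → 1.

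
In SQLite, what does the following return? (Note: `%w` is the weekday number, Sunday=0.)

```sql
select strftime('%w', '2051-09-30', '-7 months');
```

4

First apply '-7 months': 2051-09-30 → 2051-03-02.
2051-03-02 is a Thursday; with Sunday=0 that is 4.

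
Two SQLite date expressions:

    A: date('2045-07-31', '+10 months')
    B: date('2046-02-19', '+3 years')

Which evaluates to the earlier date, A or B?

A = 2046-05-31.
B = 2049-02-19.
A is earlier.

A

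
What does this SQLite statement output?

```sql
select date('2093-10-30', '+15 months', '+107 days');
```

Adding +15 months to 2093-10-30 gives 2095-01-30.
Applying '+107 days' to 2095-01-30: counting 107 days forward gives 2095-05-17.

2095-05-17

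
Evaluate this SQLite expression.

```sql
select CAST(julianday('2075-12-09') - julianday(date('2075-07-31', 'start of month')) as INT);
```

161

`start of month` rewinds 2075-07-31 to 2075-07-01.
30 days remain in July 2075 after the 1st (31 − 1).
August 2075: 31 days.
September 2075: 30 days.
October 2075: 31 days.
November 2075: 30 days.
Then 9 days into December 2075.
Total: 30 + 31 + 30 + 31 + 30 + 9 = 161.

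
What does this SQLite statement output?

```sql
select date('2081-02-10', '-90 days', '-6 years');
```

2074-11-12

Applying '-90 days' to 2081-02-10: counting 90 days back gives 2080-11-12.
Adding -6 years to 2080-11-12 gives 2074-11-12.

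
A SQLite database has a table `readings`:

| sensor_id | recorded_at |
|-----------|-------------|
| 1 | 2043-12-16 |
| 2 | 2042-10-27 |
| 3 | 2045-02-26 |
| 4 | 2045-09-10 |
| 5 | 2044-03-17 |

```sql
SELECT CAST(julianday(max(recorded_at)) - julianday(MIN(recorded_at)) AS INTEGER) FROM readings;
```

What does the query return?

MIN = 2042-10-27, MAX = 2045-09-10.
4 days remain in October 2042 after the 27th (31 − 27).
Full months from November 2042 through August 2045 contribute their day counts.
Then 10 days into September 2045.
Total: 4 + 30 + 31 + 31 + 28 + 31 + 30 + 31 + 30 + 31 + 31 + 30 + 31 + 30 + 31 + 31 + 29 + 31 + 30 + 31 + 30 + 31 + 31 + 30 + 31 + 30 + 31 + 31 + 28 + 31 + 30 + 31 + 30 + 31 + 31 + 10 = 1049.

1049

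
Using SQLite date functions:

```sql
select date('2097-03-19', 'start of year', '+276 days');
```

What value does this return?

`start of year` rewinds 2097-03-19 to 2097-01-01.
Applying '+276 days' to 2097-01-01: counting 276 days forward gives 2097-10-04.

2097-10-04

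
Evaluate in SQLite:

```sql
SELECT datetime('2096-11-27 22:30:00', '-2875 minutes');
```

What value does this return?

2875 minutes = 47h 55m; -2875 minutes from 2096-11-27 22:30:00 is 2096-11-25 22:35:00 (crosses midnight).

2096-11-25 22:35:00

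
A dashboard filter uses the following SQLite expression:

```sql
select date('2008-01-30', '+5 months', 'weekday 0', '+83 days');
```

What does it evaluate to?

Adding +5 months to 2008-01-30 gives 2008-06-30.
`weekday 0` advances to the next Sunday; 2008-06-30 is a Monday, so it moves forward to 2008-07-06.
Applying '+83 days' to 2008-07-06: counting 83 days forward gives 2008-09-27.

2008-09-27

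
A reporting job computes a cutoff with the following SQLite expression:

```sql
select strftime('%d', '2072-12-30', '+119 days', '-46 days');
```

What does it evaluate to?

First apply '+119 days', '-46 days': 2072-12-30 → 2073-03-13.
`%d` extracts the 2-digit day of month: 13.

13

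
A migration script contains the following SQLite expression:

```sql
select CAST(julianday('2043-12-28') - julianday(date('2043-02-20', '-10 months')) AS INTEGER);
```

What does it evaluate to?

Adding -10 months to 2043-02-20 gives 2042-04-20.
10 days remain in April 2042 after the 20th (30 − 20).
Full months from May 2042 through November 2043 contribute their day counts.
Then 28 days into December 2043.
Total: 10 + 31 + 30 + 31 + 31 + 30 + 31 + 30 + 31 + 31 + 28 + 31 + 30 + 31 + 30 + 31 + 31 + 30 + 31 + 30 + 28 = 617.

617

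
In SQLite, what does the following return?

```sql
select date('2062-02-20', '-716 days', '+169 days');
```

2060-08-22

Applying '-716 days' to 2062-02-20: counting 716 days back gives 2060-03-06.
Applying '+169 days' to 2060-03-06: counting 169 days forward gives 2060-08-22.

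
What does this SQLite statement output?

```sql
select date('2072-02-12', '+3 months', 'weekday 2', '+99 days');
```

2072-08-24

Adding +3 months to 2072-02-12 gives 2072-05-12.
`weekday 2` advances to the next Tuesday; 2072-05-12 is a Thursday, so it moves forward to 2072-05-17.
Applying '+99 days' to 2072-05-17: counting 99 days forward gives 2072-08-24.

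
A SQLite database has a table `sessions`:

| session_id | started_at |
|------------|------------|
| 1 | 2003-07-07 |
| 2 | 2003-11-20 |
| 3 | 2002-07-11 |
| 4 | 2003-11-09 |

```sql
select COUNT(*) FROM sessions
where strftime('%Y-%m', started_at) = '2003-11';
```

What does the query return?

2

Rows with year-month 2003-11: 2003-11-20, 2003-11-09 → 2.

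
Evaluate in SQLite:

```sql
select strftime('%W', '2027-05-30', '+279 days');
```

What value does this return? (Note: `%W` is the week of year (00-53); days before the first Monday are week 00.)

09

First apply '+279 days': 2027-05-30 → 2028-03-04.
2028-03-04 is a Saturday. SQLite's %W counts Mondays since the year started; the result is 09.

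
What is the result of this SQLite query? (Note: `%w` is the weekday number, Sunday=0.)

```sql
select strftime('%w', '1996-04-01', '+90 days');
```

0

First apply '+90 days': 1996-04-01 → 1996-06-30.
1996-06-30 is a Sunday; with Sunday=0 that is 0.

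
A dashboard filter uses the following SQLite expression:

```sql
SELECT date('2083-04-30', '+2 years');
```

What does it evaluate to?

2085-04-30

Adding +2 years to 2083-04-30 gives 2085-04-30.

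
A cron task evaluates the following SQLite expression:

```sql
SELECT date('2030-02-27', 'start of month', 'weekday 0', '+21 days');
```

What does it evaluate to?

`start of month` rewinds 2030-02-27 to 2030-02-01.
`weekday 0` advances to the next Sunday; 2030-02-01 is a Friday, so it moves forward to 2030-02-03.
Advancing 21 more days within February lands on 2030-02-24.

2030-02-24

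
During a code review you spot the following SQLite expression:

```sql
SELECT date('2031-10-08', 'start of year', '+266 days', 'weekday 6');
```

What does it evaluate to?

2031-09-27

`start of year` rewinds 2031-10-08 to 2031-01-01.
Applying '+266 days' to 2031-01-01: counting 266 days forward gives 2031-09-24.
`weekday 6` advances to the next Saturday; 2031-09-24 is a Wednesday, so it moves forward to 2031-09-27.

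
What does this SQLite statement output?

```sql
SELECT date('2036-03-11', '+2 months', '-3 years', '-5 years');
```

Adding +2 months to 2036-03-11 gives 2036-05-11.
Adding -3 years to 2036-05-11 gives 2033-05-11.
Adding -5 years to 2033-05-11 gives 2028-05-11.

2028-05-11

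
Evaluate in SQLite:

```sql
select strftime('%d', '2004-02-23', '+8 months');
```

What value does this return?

First apply '+8 months': 2004-02-23 → 2004-10-23.
`%d` extracts the 2-digit day of month: 23.

23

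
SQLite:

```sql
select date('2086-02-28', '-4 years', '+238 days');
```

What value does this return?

Adding -4 years to 2086-02-28 gives 2082-02-28.
Applying '+238 days' to 2082-02-28: counting 238 days forward gives 2082-10-24.

2082-10-24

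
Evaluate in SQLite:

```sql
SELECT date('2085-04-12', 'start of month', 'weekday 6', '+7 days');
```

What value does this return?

2085-04-14

`start of month` rewinds 2085-04-12 to 2085-04-01.
`weekday 6` advances to the next Saturday; 2085-04-01 is a Sunday, so it moves forward to 2085-04-07.
Advancing 7 more days within April lands on 2085-04-14.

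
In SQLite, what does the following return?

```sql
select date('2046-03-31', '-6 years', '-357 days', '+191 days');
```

2039-10-17

Adding -6 years to 2046-03-31 gives 2040-03-31.
Applying '-357 days' to 2040-03-31: counting 357 days back gives 2039-04-09.
Applying '+191 days' to 2039-04-09: counting 191 days forward gives 2039-10-17.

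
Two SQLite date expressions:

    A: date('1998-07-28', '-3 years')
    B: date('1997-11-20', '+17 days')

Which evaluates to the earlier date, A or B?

A = 1995-07-28.
B = 1997-12-07.
A is earlier.

A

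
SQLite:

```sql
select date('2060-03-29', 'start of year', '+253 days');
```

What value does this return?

2060-09-10

`start of year` rewinds 2060-03-29 to 2060-01-01.
Applying '+253 days' to 2060-01-01: counting 253 days forward gives 2060-09-10.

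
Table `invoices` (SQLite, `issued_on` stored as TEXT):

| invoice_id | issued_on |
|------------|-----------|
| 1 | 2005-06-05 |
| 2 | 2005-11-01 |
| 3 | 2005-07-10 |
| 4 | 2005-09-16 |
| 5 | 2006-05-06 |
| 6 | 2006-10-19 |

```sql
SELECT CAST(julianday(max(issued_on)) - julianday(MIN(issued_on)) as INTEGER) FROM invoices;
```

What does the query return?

MIN = 2005-06-05, MAX = 2006-10-19.
25 days remain in June 2005 after the 5th (30 − 5).
Full months from July 2005 through September 2006 contribute their day counts.
Then 19 days into October 2006.
Total: 25 + 31 + 31 + 30 + 31 + 30 + 31 + 31 + 28 + 31 + 30 + 31 + 30 + 31 + 31 + 30 + 19 = 501.

501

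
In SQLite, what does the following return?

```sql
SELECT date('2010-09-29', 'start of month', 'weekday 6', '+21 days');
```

2010-09-25

`start of month` rewinds 2010-09-29 to 2010-09-01.
`weekday 6` advances to the next Saturday; 2010-09-01 is a Wednesday, so it moves forward to 2010-09-04.
Advancing 21 more days within September lands on 2010-09-25.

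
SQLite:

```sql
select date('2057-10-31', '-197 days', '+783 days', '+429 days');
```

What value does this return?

Applying '-197 days' to 2057-10-31: counting 197 days back gives 2057-04-17.
Applying '+783 days' to 2057-04-17: counting 783 days forward gives 2059-06-09.
Applying '+429 days' to 2059-06-09: counting 429 days forward gives 2060-08-11.

2060-08-11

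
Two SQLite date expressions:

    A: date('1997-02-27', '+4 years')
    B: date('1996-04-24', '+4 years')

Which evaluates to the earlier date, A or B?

A = 2001-02-27.
B = 2000-04-24.
B is earlier.

B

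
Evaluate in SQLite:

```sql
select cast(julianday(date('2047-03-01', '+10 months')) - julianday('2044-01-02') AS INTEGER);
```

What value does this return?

Adding +10 months to 2047-03-01 gives 2048-01-01.
29 days remain in January 2044 after the 2nd (31 − 2).
Full months from February 2044 through December 2047 contribute their day counts.
Then 1 day into January 2048.
Total: 29 + 29 + 31 + 30 + 31 + 30 + 31 + 31 + 30 + 31 + 30 + 31 + 31 + 28 + 31 + 30 + 31 + 30 + 31 + 31 + 30 + 31 + 30 + 31 + 31 + 28 + 31 + 30 + 31 + 30 + 31 + 31 + 30 + 31 + 30 + 31 + 31 + 28 + 31 + 30 + 31 + 30 + 31 + 31 + 30 + 31 + 30 + 31 + 1 = 1460.

1460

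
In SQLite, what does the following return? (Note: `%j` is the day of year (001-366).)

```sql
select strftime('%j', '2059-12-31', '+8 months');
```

244

First apply '+8 months': 2059-12-31 → 2060-08-31.
Day-of-year for 2060-08-31: days since 2060-01-01 inclusive = 244, zero-padded to 244.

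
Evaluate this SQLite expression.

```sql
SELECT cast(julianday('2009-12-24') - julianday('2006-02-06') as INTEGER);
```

22 days remain in February 2006 after the 6th (28 − 6).
Full months from March 2006 through November 2009 contribute their day counts.
Then 24 days into December 2009.
Total: 22 + 31 + 30 + 31 + 30 + 31 + 31 + 30 + 31 + 30 + 31 + 31 + 28 + 31 + 30 + 31 + 30 + 31 + 31 + 30 + 31 + 30 + 31 + 31 + 29 + 31 + 30 + 31 + 30 + 31 + 31 + 30 + 31 + 30 + 31 + 31 + 28 + 31 + 30 + 31 + 30 + 31 + 31 + 30 + 31 + 30 + 24 = 1417.

1417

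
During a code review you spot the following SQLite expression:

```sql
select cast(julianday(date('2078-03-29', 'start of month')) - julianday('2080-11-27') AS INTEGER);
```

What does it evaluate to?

`start of month` rewinds 2078-03-29 to 2078-03-01.
30 days remain in March 2078 after the 1st (31 − 1).
Full months from April 2078 through October 2080 contribute their day counts.
Then 27 days into November 2080.
Total: 30 + 30 + 31 + 30 + 31 + 31 + 30 + 31 + 30 + 31 + 31 + 28 + 31 + 30 + 31 + 30 + 31 + 31 + 30 + 31 + 30 + 31 + 31 + 29 + 31 + 30 + 31 + 30 + 31 + 31 + 30 + 31 + 27 = 1002.
The subtraction is earlier − later, so the result is −1002 → -1002.

-1002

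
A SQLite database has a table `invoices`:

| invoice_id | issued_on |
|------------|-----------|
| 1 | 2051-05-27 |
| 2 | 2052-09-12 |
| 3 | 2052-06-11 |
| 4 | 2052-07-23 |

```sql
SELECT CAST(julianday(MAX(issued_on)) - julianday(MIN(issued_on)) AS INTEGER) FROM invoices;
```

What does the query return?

474

MIN = 2051-05-27, MAX = 2052-09-12.
4 days remain in May 2051 after the 27th (31 − 27).
Full months from June 2051 through August 2052 contribute their day counts.
Then 12 days into September 2052.
Total: 4 + 30 + 31 + 31 + 30 + 31 + 30 + 31 + 31 + 29 + 31 + 30 + 31 + 30 + 31 + 31 + 12 = 474.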